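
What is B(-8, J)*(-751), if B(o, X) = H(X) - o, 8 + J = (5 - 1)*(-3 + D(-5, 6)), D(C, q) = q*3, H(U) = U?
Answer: -45060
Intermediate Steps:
D(C, q) = 3*q
J = 52 (J = -8 + (5 - 1)*(-3 + 3*6) = -8 + 4*(-3 + 18) = -8 + 4*15 = -8 + 60 = 52)
B(o, X) = X - o
B(-8, J)*(-751) = (52 - 1*(-8))*(-751) = (52 + 8)*(-751) = 60*(-751) = -45060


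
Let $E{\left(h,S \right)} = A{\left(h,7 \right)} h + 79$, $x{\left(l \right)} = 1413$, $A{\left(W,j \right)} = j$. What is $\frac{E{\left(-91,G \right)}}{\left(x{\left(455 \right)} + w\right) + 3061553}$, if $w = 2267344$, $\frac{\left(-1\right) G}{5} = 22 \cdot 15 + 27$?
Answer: $- \frac{93}{888385} \approx -0.00010468$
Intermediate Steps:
$G = -1785$ ($G = - 5 \left(22 \cdot 15 + 27\right) = - 5 \left(330 + 27\right) = \left(-5\right) 357 = -1785$)
$E{\left(h,S \right)} = 79 + 7 h$ ($E{\left(h,S \right)} = 7 h + 79 = 79 + 7 h$)
$\frac{E{\left(-91,G \right)}}{\left(x{\left(455 \right)} + w\right) + 3061553} = \frac{79 + 7 \left(-91\right)}{\left(1413 + 2267344\right) + 3061553} = \frac{79 - 637}{2268757 + 3061553} = - \frac{558}{5330310} = \left(-558\right) \frac{1}{5330310} = - \frac{93}{888385}$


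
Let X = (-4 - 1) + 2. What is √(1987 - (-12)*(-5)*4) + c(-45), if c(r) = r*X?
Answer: 135 + √1747 ≈ 176.80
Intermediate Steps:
X = -3 (X = -5 + 2 = -3)
c(r) = -3*r (c(r) = r*(-3) = -3*r)
√(1987 - (-12)*(-5)*4) + c(-45) = √(1987 - (-12)*(-5)*4) - 3*(-45) = √(1987 - 6*10*4) + 135 = √(1987 - 60*4) + 135 = √(1987 - 240) + 135 = √1747 + 135 = 135 + √1747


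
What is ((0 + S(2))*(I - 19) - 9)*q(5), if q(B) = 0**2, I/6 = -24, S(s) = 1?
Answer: 0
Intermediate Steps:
I = -144 (I = 6*(-24) = -144)
q(B) = 0
((0 + S(2))*(I - 19) - 9)*q(5) = ((0 + 1)*(-144 - 19) - 9)*0 = (1*(-163) - 9)*0 = (-163 - 9)*0 = -172*0 = 0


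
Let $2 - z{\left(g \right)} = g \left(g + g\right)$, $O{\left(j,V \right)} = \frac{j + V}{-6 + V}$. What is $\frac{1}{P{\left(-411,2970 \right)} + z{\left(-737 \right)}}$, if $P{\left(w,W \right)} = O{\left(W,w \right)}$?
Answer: $- \frac{139}{151001557} \approx -9.2052 \cdot 10^{-7}$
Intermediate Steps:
$O{\left(j,V \right)} = \frac{V + j}{-6 + V}$
$P{\left(w,W \right)} = \frac{W + w}{-6 + w}$ ($P{\left(w,W \right)} = \frac{w + W}{-6 + w} = \frac{W + w}{-6 + w}$)
$z{\left(g \right)} = 2 - 2 g^{2}$ ($z{\left(g \right)} = 2 - g \left(g + g\right) = 2 - g 2 g = 2 - 2 g^{2}$)
$\frac{1}{P{\left(-411,2970 \right)} + z{\left(-737 \right)}} = \frac{1}{\frac{2970 - 411}{-6 - 411} + \left(2 - 2 \left(-737\right)^{2}\right)} = \frac{1}{\frac{1}{-417} \cdot 2559 + \left(2 - 1086338\right)} = \frac{1}{\left(- \frac{1}{417}\right) 2559 + \left(2 - 1086338\right)} = \frac{1}{- \frac{853}{139} - 1086336} = \frac{1}{- \frac{151001557}{139}} = - \frac{139}{151001557}$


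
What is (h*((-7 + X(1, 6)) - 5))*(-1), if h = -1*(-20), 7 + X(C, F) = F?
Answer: 260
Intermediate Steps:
X(C, F) = -7 + F
h = 20
(h*((-7 + X(1, 6)) - 5))*(-1) = (20*((-7 + (-7 + 6)) - 5))*(-1) = (20*((-7 - 1) - 5))*(-1) = (20*(-8 - 5))*(-1) = (20*(-13))*(-1) = -260*(-1) = 260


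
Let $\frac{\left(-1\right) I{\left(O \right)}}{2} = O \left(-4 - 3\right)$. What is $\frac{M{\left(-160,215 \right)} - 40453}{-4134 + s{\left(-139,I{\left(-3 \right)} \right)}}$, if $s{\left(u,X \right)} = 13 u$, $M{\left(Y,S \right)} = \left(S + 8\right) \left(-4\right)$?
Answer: $\frac{41345}{5941} \approx 6.9593$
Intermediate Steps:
$M{\left(Y,S \right)} = -32 - 4 S$ ($M{\left(Y,S \right)} = \left(8 + S\right) \left(-4\right) = -32 - 4 S$)
$I{\left(O \right)} = 14 O$ ($I{\left(O \right)} = - 2 O \left(-4 - 3\right) = - 2 O \left(-7\right) = - 2 \left(- 7 O\right) = 14 O$)
$\frac{M{\left(-160,215 \right)} - 40453}{-4134 + s{\left(-139,I{\left(-3 \right)} \right)}} = \frac{\left(-32 - 860\right) - 40453}{-4134 + 13 \left(-139\right)} = \frac{\left(-32 - 860\right) - 40453}{-4134 - 1807} = \frac{-892 - 40453}{-5941} = \left(-41345\right) \left(- \frac{1}{5941}\right) = \frac{41345}{5941}$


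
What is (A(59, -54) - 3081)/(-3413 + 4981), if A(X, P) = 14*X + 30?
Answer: -2225/1568 ≈ -1.4190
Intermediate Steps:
A(X, P) = 30 + 14*X
(A(59, -54) - 3081)/(-3413 + 4981) = ((30 + 14*59) - 3081)/(-3413 + 4981) = ((30 + 826) - 3081)/1568 = (856 - 3081)*(1/1568) = -2225*1/1568 = -2225/1568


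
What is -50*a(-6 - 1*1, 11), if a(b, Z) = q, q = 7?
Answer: -350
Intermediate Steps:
a(b, Z) = 7
-50*a(-6 - 1*1, 11) = -50*7 = -350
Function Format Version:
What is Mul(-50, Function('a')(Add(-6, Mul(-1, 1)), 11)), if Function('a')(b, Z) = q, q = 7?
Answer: -350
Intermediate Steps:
Function('a')(b, Z) = 7
Mul(-50, Function('a')(Add(-6, Mul(-1, 1)), 11)) = Mul(-50, 7) = -350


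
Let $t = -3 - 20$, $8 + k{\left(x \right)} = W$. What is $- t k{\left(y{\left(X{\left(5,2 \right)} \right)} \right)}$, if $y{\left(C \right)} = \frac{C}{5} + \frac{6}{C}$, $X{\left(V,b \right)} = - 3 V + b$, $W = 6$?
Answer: $-46$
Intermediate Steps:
$X{\left(V,b \right)} = b - 3 V$
$y{\left(C \right)} = \frac{6}{C} + \frac{C}{5}$ ($y{\left(C \right)} = C \frac{1}{5} + \frac{6}{C} = \frac{C}{5} + \frac{6}{C} = \frac{6}{C} + \frac{C}{5}$)
$k{\left(x \right)} = -2$ ($k{\left(x \right)} = -8 + 6 = -2$)
$t = -23$ ($t = -3 - 20 = -23$)
$- t k{\left(y{\left(X{\left(5,2 \right)} \right)} \right)} = - \left(-23\right) \left(-2\right) = \left(-1\right) 46 = -46$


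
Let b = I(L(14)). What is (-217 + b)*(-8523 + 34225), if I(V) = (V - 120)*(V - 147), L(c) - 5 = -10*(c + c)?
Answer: 4278689046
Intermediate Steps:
L(c) = 5 - 20*c (L(c) = 5 - 10*(c + c) = 5 - 20*c)
I(V) = (-147 + V)*(-120 + V) (I(V) = (-120 + V)*(-147 + V) = (-147 + V)*(-120 + V))
b = 166690 (b = 17640 + (5 - 20*14)² - 267*(5 - 20*14) = 17640 + (5 - 280)² - 267*(5 - 280) = 17640 + (-275)² - 267*(-275) = 17640 + 75625 + 73425 = 166690)
(-217 + b)*(-8523 + 34225) = (-217 + 166690)*(-8523 + 34225) = 166473*25702 = 4278689046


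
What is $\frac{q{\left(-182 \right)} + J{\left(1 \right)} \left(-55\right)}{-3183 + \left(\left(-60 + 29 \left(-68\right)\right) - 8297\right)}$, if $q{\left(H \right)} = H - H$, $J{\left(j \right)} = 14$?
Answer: $\frac{385}{6756} \approx 0.056986$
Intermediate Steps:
$q{\left(H \right)} = 0$
$\frac{q{\left(-182 \right)} + J{\left(1 \right)} \left(-55\right)}{-3183 + \left(\left(-60 + 29 \left(-68\right)\right) - 8297\right)} = \frac{0 + 14 \left(-55\right)}{-3183 + \left(\left(-60 + 29 \left(-68\right)\right) - 8297\right)} = \frac{0 - 770}{-3183 - 10329} = - \frac{770}{-3183 - 10329} = - \frac{770}{-13512} = \left(-770\right) \left(- \frac{1}{13512}\right) = \frac{385}{6756}$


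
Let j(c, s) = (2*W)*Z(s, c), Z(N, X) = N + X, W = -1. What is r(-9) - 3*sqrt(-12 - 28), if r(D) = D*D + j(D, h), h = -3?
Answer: 105 - 6*I*sqrt(10) ≈ 105.0 - 18.974*I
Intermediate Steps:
j(c, s) = -2*c - 2*s (j(c, s) = (2*(-1))*(s + c) = -2*(c + s) = -2*c - 2*s)
r(D) = 6 + D**2 - 2*D (r(D) = D*D + (-2*D - 2*(-3)) = D**2 + (-2*D + 6) = D**2 + (6 - 2*D) = 6 + D**2 - 2*D)
r(-9) - 3*sqrt(-12 - 28) = (6 + (-9)**2 - 2*(-9)) - 3*sqrt(-12 - 28) = (6 + 81 + 18) - 6*I*sqrt(10) = 105 - 6*I*sqrt(10)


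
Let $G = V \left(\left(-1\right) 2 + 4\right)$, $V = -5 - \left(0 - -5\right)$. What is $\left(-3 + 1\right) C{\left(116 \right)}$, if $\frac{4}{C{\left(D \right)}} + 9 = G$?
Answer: $\frac{8}{29} \approx 0.27586$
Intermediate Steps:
$V = -10$ ($V = -5 - \left(0 + 5\right) = -5 - 5 = -10$)
$G = -20$ ($G = - 10 \left(\left(-1\right) 2 + 4\right) = - 10 \left(-2 + 4\right) = \left(-10\right) 2 = -20$)
$C{\left(D \right)} = - \frac{4}{29}$ ($C{\left(D \right)} = \frac{4}{-9 - 20} = \frac{4}{-29} = 4 \left(- \frac{1}{29}\right) = - \frac{4}{29}$)
$\left(-3 + 1\right) C{\left(116 \right)} = \left(-3 + 1\right) \left(- \frac{4}{29}\right) = \left(-2\right) \left(- \frac{4}{29}\right) = \frac{8}{29}$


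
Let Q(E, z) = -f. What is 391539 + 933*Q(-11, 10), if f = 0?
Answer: 391539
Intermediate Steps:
Q(E, z) = 0 (Q(E, z) = -1*0 = 0)
391539 + 933*Q(-11, 10) = 391539 + 933*0 = 391539 + 0 = 391539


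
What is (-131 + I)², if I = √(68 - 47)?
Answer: (131 - √21)² ≈ 15981.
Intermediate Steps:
I = √21 ≈ 4.5826
(-131 + I)² = (-131 + √21)²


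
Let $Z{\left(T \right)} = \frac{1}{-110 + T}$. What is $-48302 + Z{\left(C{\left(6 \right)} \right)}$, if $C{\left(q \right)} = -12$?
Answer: $- \frac{5892845}{122} \approx -48302.0$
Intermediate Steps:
$-48302 + Z{\left(C{\left(6 \right)} \right)} = -48302 + \frac{1}{-110 - 12} = -48302 + \frac{1}{-122} = -48302 - \frac{1}{122} = - \frac{5892845}{122}$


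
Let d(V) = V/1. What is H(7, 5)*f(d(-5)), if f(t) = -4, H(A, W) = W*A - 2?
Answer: -132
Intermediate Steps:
d(V) = V (d(V) = V*1 = V)
H(A, W) = -2 + A*W (H(A, W) = A*W - 2 = -2 + A*W)
H(7, 5)*f(d(-5)) = (-2 + 7*5)*(-4) = (-2 + 35)*(-4) = 33*(-4) = -132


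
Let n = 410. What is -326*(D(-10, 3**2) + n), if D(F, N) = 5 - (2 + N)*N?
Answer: -103016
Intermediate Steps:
D(F, N) = 5 - N*(2 + N)
-326*(D(-10, 3**2) + n) = -326*((5 - (3**2)**2 - 2*3**2) + 410) = -326*((5 - 1*9**2 - 2*9) + 410) = -326*((5 - 1*81 - 18) + 410) = -326*((5 - 81 - 18) + 410) = -326*(-94 + 410) = -326*316 = -103016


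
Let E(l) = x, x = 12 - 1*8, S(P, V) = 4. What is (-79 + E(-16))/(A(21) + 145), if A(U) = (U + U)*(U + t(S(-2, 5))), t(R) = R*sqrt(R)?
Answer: -75/1363 ≈ -0.055026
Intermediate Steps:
t(R) = R**(3/2)
A(U) = 2*U*(8 + U) (A(U) = (U + U)*(U + 4**(3/2)) = (2*U)*(U + 8) = (2*U)*(8 + U) = 2*U*(8 + U))
x = 4 (x = 12 - 8 = 4)
E(l) = 4
(-79 + E(-16))/(A(21) + 145) = (-79 + 4)/(2*21*(8 + 21) + 145) = -75/(2*21*29 + 145) = -75/(1218 + 145) = -75/1363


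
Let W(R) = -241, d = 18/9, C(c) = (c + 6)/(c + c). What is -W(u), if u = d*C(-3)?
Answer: 241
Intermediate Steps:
C(c) = (6 + c)/(2*c) (C(c) = (6 + c)/((2*c)) = (6 + c)*(1/(2*c)) = (6 + c)/(2*c))
d = 2 (d = 18*(⅑) = 2)
u = -1 (u = 2*((½)*(6 - 3)/(-3)) = 2*((½)*(-⅓)*3) = 2*(-½) = -1)
-W(u) = -1*(-241) = 241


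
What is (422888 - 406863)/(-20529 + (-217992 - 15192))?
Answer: -16025/253713 ≈ -0.063162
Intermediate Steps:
(422888 - 406863)/(-20529 + (-217992 - 15192)) = 16025/(-20529 - 233184) = 16025/(-253713) = 16025*(-1/253713) = -16025/253713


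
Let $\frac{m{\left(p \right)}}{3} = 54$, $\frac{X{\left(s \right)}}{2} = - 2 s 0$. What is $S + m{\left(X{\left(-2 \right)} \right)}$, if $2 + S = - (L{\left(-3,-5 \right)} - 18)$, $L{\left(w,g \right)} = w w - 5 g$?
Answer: $144$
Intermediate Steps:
$X{\left(s \right)} = 0$ ($X{\left(s \right)} = 2 - 2 s 0 = 2 \cdot 0 = 0$)
$L{\left(w,g \right)} = w^{2} - 5 g$
$m{\left(p \right)} = 162$ ($m{\left(p \right)} = 3 \cdot 54 = 162$)
$S = -18$ ($S = -2 - \left(\left(\left(-3\right)^{2} - -25\right) - 18\right) = -2 - \left(\left(9 + 25\right) - 18\right) = -2 - \left(34 - 18\right) = -2 - 16 = -18$)
$S + m{\left(X{\left(-2 \right)} \right)} = -18 + 162 = 144$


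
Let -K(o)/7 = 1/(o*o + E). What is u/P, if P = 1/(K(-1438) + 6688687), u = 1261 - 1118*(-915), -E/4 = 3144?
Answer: 14080148984829184179/2055268 ≈ 6.8508e+12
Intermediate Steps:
E = -12576 (E = -4*3144 = -12576)
u = 1024231 (u = 1261 + 1022970 = 1024231)
K(o) = -7/(-12576 + o**2) (K(o) = -7/(o*o - 12576) = -7/(o**2 - 12576) = -7/(-12576 + o**2))
P = 2055268/13747044353109 (P = 1/(-7/(-12576 + (-1438)**2) + 6688687) = 1/(-7/(-12576 + 2067844) + 6688687) = 1/(-7/2055268 + 6688687) = 1/(13747044353109/2055268) = 2055268/13747044353109 ≈ 1.4951e-7)
u/P = 1024231/(2055268/13747044353109) = 1024231*(13747044353109/2055268) = 14080148984829184179/2055268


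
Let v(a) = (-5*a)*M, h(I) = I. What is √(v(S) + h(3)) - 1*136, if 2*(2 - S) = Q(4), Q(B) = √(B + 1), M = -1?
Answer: -136 + √(52 - 10*√5)/2 ≈ -133.28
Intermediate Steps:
Q(B) = √(1 + B)
S = 2 - √5/2 (S = 2 - √(1 + 4)/2 = 2 - √5/2 ≈ 0.88197)
v(a) = 5*a (v(a) = -5*a*(-1) = 5*a)
√(v(S) + h(3)) - 1*136 = √(5*(2 - √5/2) + 3) - 1*136 = √((10 - 5*√5/2) + 3) - 136 = √(13 - 5*√5/2) - 136 = -136 + √(13 - 5*√5/2)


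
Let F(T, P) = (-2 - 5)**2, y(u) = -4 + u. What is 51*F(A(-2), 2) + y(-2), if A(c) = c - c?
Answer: 2493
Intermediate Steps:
A(c) = 0
F(T, P) = 49 (F(T, P) = (-7)**2 = 49)
51*F(A(-2), 2) + y(-2) = 51*49 + (-4 - 2) = 2499 - 6 = 2493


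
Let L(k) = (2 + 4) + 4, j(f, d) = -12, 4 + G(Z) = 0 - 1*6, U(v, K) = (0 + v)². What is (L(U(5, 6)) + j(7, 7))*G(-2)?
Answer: 20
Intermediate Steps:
U(v, K) = v²
G(Z) = -10 (G(Z) = -4 + (0 - 1*6) = -4 + (0 - 6) = -4 - 6 = -10)
L(k) = 10 (L(k) = 6 + 4 = 10)
(L(U(5, 6)) + j(7, 7))*G(-2) = (10 - 12)*(-10) = -2*(-10) = 20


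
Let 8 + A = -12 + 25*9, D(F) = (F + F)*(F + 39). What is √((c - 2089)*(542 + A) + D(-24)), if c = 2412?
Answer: 3*√26729 ≈ 490.47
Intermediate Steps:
D(F) = 2*F*(39 + F) (D(F) = (2*F)*(39 + F) = 2*F*(39 + F))
A = 205 (A = -8 + (-12 + 25*9) = -8 + (-12 + 225) = -8 + 213 = 205)
√((c - 2089)*(542 + A) + D(-24)) = √((2412 - 2089)*(542 + 205) + 2*(-24)*(39 - 24)) = √(323*747 + 2*(-24)*15) = √(241281 - 720) = √240561 = 3*√26729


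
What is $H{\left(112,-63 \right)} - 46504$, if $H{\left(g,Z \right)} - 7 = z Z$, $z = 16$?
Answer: $-47505$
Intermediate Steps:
$H{\left(g,Z \right)} = 7 + 16 Z$
$H{\left(112,-63 \right)} - 46504 = \left(7 + 16 \left(-63\right)\right) - 46504 = \left(7 - 1008\right) - 46504 = -1001 - 46504 = -47505$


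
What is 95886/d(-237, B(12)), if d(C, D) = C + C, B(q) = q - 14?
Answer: -15981/79 ≈ -202.29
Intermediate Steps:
B(q) = -14 + q
d(C, D) = 2*C
95886/d(-237, B(12)) = 95886/((2*(-237))) = 95886/(-474) = 95886*(-1/474) = -15981/79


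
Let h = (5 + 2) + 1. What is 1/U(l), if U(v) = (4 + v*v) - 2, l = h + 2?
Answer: 1/102 ≈ 0.0098039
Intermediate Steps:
h = 8 (h = 7 + 1 = 8)
l = 10 (l = 8 + 2 = 10)
U(v) = 2 + v² (U(v) = (4 + v²) - 2 = 2 + v²)
1/U(l) = 1/(2 + 10²) = 1/(2 + 100) = 1/102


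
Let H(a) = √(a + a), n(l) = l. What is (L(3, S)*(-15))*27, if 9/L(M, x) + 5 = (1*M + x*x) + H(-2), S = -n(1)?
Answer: 729 + 1458*I ≈ 729.0 + 1458.0*I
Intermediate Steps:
H(a) = √2*√a (H(a) = √(2*a) = √2*√a)
S = -1 (S = -1*1 = -1)
L(M, x) = 9/(-5 + M + x² + 2*I) (L(M, x) = 9/(-5 + ((1*M + x*x) + √2*√(-2))) = 9/(-5 + ((M + x²) + √2*(I*√2))) = 9/(-5 + ((M + x²) + 2*I)) = 9/(-5 + (M + x² + 2*I)) = 9/(-5 + M + x² + 2*I))
(L(3, S)*(-15))*27 = ((9/(-5 + 3 + (-1)² + 2*I))*(-15))*27 = ((9/(-5 + 3 + 1 + 2*I))*(-15))*27 = ((9/(-1 + 2*I))*(-15))*27 = ((9*((-1 - 2*I)/5))*(-15))*27 = ((9*(-1 - 2*I)/5)*(-15))*27 = -27*(-1 - 2*I)*27 = -729*(-1 - 2*I)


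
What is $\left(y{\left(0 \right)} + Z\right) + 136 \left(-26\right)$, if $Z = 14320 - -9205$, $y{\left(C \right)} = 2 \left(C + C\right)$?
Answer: $19989$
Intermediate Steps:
$y{\left(C \right)} = 4 C$ ($y{\left(C \right)} = 2 \cdot 2 C = 4 C$)
$Z = 23525$ ($Z = 14320 + 9205 = 23525$)
$\left(y{\left(0 \right)} + Z\right) + 136 \left(-26\right) = \left(4 \cdot 0 + 23525\right) + 136 \left(-26\right) = \left(0 + 23525\right) - 3536 = 23525 - 3536 = 19989$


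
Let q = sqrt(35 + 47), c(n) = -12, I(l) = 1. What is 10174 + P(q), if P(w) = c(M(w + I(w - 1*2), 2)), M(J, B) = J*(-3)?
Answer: 10162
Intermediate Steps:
M(J, B) = -3*J
q = sqrt(82) ≈ 9.0554
P(w) = -12
10174 + P(q) = 10174 - 12 = 10162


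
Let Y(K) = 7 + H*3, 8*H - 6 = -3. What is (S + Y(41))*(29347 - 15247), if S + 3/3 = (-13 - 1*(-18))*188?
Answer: 26708925/2 ≈ 1.3354e+7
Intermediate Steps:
H = 3/8 (H = 3/4 + (1/8)*(-3) = 3/4 - 3/8 = 3/8 ≈ 0.37500)
S = 939 (S = -1 + (-13 - 1*(-18))*188 = -1 + (-13 + 18)*188 = -1 + 5*188 = -1 + 940 = 939)
Y(K) = 65/8 (Y(K) = 7 + (3/8)*3 = 7 + 9/8 = 65/8)
(S + Y(41))*(29347 - 15247) = (939 + 65/8)*(29347 - 15247) = (7577/8)*14100 = 26708925/2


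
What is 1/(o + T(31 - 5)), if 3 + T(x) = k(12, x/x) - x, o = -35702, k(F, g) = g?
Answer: -1/35730 ≈ -2.7988e-5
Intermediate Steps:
T(x) = -2 - x (T(x) = -3 + (x/x - x) = -3 + (1 - x) = -2 - x)
1/(o + T(31 - 5)) = 1/(-35702 + (-2 - (31 - 5))) = 1/(-35702 + (-2 - 1*26)) = 1/(-35702 + (-2 - 26)) = 1/(-35702 - 28) = 1/(-35730) = -1/35730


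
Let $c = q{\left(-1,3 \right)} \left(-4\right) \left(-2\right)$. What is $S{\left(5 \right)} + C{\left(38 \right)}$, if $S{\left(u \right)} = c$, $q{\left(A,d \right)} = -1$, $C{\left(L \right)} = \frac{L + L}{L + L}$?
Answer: $-7$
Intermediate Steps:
$C{\left(L \right)} = 1$ ($C{\left(L \right)} = \frac{2 L}{2 L} = 2 L \frac{1}{2 L} = 1$)
$c = -8$ ($c = \left(-1\right) \left(-4\right) \left(-2\right) = 4 \left(-2\right) = -8$)
$S{\left(u \right)} = -8$
$S{\left(5 \right)} + C{\left(38 \right)} = -8 + 1 = -7$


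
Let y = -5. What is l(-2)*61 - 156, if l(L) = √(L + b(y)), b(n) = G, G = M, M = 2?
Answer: -156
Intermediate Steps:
G = 2
b(n) = 2
l(L) = √(2 + L) (l(L) = √(L + 2) = √(2 + L))
l(-2)*61 - 156 = √(2 - 2)*61 - 156 = √0*61 - 156 = 0*61 - 156 = 0 - 156 = -156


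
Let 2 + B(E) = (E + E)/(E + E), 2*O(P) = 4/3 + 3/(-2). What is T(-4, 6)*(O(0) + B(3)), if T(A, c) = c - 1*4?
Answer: -13/6 ≈ -2.1667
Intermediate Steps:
T(A, c) = -4 + c (T(A, c) = c - 4 = -4 + c)
O(P) = -1/12 (O(P) = (4/3 + 3/(-2))/2 = (4*(1/3) + 3*(-1/2))/2 = (4/3 - 3/2)/2 = (1/2)*(-1/6) = -1/12)
B(E) = -1 (B(E) = -2 + (E + E)/(E + E) = -2 + (2*E)/((2*E)) = -2 + (2*E)*(1/(2*E)) = -2 + 1 = -1)
T(-4, 6)*(O(0) + B(3)) = (-4 + 6)*(-1/12 - 1) = 2*(-13/12) = -13/6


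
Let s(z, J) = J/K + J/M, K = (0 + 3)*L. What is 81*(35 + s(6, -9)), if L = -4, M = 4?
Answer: 5427/2 ≈ 2713.5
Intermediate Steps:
K = -12 (K = (0 + 3)*(-4) = 3*(-4) = -12)
s(z, J) = J/6 (s(z, J) = J/(-12) + J/4 = J*(-1/12) + J*(1/4) = -J/12 + J/4 = J/6)
81*(35 + s(6, -9)) = 81*(35 + (1/6)*(-9)) = 81*(35 - 3/2) = 81*(67/2) = 5427/2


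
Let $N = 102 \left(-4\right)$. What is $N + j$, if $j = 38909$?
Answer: $38501$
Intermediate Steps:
$N = -408$
$N + j = -408 + 38909 = 38501$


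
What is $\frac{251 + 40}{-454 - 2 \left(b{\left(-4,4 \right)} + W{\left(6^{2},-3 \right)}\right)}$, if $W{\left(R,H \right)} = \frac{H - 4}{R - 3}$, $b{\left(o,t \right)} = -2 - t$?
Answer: $- \frac{9603}{14572} \approx -0.659$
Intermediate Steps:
$W{\left(R,H \right)} = \frac{-4 + H}{-3 + R}$
$\frac{251 + 40}{-454 - 2 \left(b{\left(-4,4 \right)} + W{\left(6^{2},-3 \right)}\right)} = \frac{251 + 40}{-454 - 2 \left(\left(-2 - 4\right) + \frac{-4 - 3}{-3 + 6^{2}}\right)} = \frac{291}{-454 - 2 \left(\left(-2 - 4\right) + \frac{1}{-3 + 36} \left(-7\right)\right)} = \frac{291}{-454 - 2 \left(-6 + \frac{1}{33} \left(-7\right)\right)} = \frac{291}{-454 - 2 \left(-6 - \frac{7}{33}\right)} = \frac{291}{-454 - - \frac{410}{33}} = \frac{291}{-454 + \frac{410}{33}} = \frac{291}{- \frac{14572}{33}} = 291 \left(- \frac{33}{14572}\right) = - \frac{9603}{14572}$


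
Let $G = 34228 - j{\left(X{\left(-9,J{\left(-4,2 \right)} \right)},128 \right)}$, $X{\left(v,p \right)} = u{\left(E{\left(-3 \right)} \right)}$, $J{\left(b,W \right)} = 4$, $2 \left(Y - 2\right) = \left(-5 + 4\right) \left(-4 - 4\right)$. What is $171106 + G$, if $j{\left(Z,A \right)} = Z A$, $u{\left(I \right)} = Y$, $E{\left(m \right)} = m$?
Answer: $204566$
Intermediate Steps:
$Y = 6$ ($Y = 2 + \frac{\left(-5 + 4\right) \left(-4 - 4\right)}{2} = 2 + \frac{\left(-1\right) \left(-8\right)}{2} = 2 + \frac{1}{2} \cdot 8 = 2 + 4 = 6$)
$u{\left(I \right)} = 6$
$X{\left(v,p \right)} = 6$
$j{\left(Z,A \right)} = A Z$
$G = 33460$ ($G = 34228 - 128 \cdot 6 = 34228 - 768 = 33460$)
$171106 + G = 171106 + 33460 = 204566$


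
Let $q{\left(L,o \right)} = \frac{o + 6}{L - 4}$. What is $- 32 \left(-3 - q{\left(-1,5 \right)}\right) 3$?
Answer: $\frac{384}{5} \approx 76.8$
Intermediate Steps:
$q{\left(L,o \right)} = \frac{6 + o}{-4 + L}$
$- 32 \left(-3 - q{\left(-1,5 \right)}\right) 3 = - 32 \left(-3 - \frac{6 + 5}{-4 - 1}\right) 3 = - 32 \left(-3 - \frac{1}{-5} \cdot 11\right) 3 = - 32 \left(-3 - \left(- \frac{1}{5}\right) 11\right) 3 = - 32 \left(-3 - - \frac{11}{5}\right) 3 = - 32 \left(-3 + \frac{11}{5}\right) 3 = \left(-32\right) \left(- \frac{4}{5}\right) 3 = \frac{128}{5} \cdot 3 = \frac{384}{5}$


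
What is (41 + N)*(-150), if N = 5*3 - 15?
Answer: -6150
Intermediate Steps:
N = 0 (N = 15 - 15 = 0)
(41 + N)*(-150) = (41 + 0)*(-150) = 41*(-150) = -6150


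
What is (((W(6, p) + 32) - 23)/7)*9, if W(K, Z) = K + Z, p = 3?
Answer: 162/7 ≈ 23.143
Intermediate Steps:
(((W(6, p) + 32) - 23)/7)*9 = ((((6 + 3) + 32) - 23)/7)*9 = (((9 + 32) - 23)*(⅐))*9 = ((41 - 23)*(⅐))*9 = (18*(⅐))*9 = (18/7)*9 = 162/7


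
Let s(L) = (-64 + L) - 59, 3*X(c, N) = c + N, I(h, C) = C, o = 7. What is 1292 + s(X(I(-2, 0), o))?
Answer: 3514/3 ≈ 1171.3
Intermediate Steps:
X(c, N) = N/3 + c/3 (X(c, N) = (c + N)/3 = (N + c)/3 = N/3 + c/3)
s(L) = -123 + L
1292 + s(X(I(-2, 0), o)) = 1292 + (-123 + ((⅓)*7 + (⅓)*0)) = 1292 + (-123 + (7/3 + 0)) = 1292 + (-123 + 7/3) = 1292 - 362/3 = 3514/3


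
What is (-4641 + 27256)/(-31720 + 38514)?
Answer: 22615/6794 ≈ 3.3287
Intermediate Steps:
(-4641 + 27256)/(-31720 + 38514) = 22615/6794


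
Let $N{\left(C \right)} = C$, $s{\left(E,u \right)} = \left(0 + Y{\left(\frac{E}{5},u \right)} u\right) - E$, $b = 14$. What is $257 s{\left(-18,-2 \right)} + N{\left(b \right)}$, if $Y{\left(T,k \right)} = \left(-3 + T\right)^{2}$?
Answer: $- \frac{443746}{25} \approx -17750.0$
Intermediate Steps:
$s{\left(E,u \right)} = - E + u \left(-3 + \frac{E}{5}\right)^{2}$ ($s{\left(E,u \right)} = \left(0 + \left(-3 + \frac{E}{5}\right)^{2} u\right) - E = \left(0 + u \left(-3 + \frac{E}{5}\right)^{2}\right) - E = u \left(-3 + \frac{E}{5}\right)^{2} - E = - E + u \left(-3 + \frac{E}{5}\right)^{2}$)
$257 s{\left(-18,-2 \right)} + N{\left(b \right)} = 257 \left(\left(-1\right) \left(-18\right) + \frac{1}{25} \left(-2\right) \left(-15 - 18\right)^{2}\right) + 14 = 257 \left(18 + \frac{1}{25} \left(-2\right) \left(-33\right)^{2}\right) + 14 = 257 \left(18 + \frac{1}{25} \left(-2\right) 1089\right) + 14 = 257 \left(18 - \frac{2178}{25}\right) + 14 = 257 \left(- \frac{1728}{25}\right) + 14 = - \frac{444096}{25} + 14 = - \frac{443746}{25}$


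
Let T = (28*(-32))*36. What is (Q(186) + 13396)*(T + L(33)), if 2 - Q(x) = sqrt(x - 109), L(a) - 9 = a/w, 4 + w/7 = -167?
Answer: -8208867832/19 + 12866564*sqrt(77)/399 ≈ -4.3176e+8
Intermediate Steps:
w = -1197 (w = -28 + 7*(-167) = -28 - 1169 = -1197)
L(a) = 9 - a/1197 (L(a) = 9 + a/(-1197) = 9 + a*(-1/1197) = 9 - a/1197)
Q(x) = 2 - sqrt(-109 + x) (Q(x) = 2 - sqrt(x - 109) = 2 - sqrt(-109 + x))
T = -32256 (T = -896*36 = -32256)
(Q(186) + 13396)*(T + L(33)) = ((2 - sqrt(-109 + 186)) + 13396)*(-32256 + (9 - 1/1197*33)) = ((2 - sqrt(77)) + 13396)*(-32256 + (9 - 11/399)) = (13398 - sqrt(77))*(-32256 + 3580/399) = (13398 - sqrt(77))*(-12866564/399) = -8208867832/19 + 12866564*sqrt(77)/399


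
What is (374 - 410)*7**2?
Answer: -1764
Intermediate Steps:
(374 - 410)*7**2 = -36*49 = -1764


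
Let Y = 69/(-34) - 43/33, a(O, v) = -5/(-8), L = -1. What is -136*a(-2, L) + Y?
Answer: -99109/1122 ≈ -88.332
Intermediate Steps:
a(O, v) = 5/8 (a(O, v) = -5*(-⅛) = 5/8)
Y = -3739/1122 (Y = 69*(-1/34) - 43*1/33 = -69/34 - 43/33 = -3739/1122 ≈ -3.3324)
-136*a(-2, L) + Y = -136*5/8 - 3739/1122 = -85 - 3739/1122 = -99109/1122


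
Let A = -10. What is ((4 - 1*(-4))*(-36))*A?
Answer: 2880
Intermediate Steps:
((4 - 1*(-4))*(-36))*A = ((4 - 1*(-4))*(-36))*(-10) = ((4 + 4)*(-36))*(-10) = (8*(-36))*(-10) = -288*(-10) = 2880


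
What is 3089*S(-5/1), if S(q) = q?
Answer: -15445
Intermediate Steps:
3089*S(-5/1) = 3089*(-5/1) = 3089*(-5*1) = 3089*(-5) = -15445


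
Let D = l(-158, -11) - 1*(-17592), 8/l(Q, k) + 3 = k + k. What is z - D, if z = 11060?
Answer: -163292/25 ≈ -6531.7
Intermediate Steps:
l(Q, k) = 8/(-3 + 2*k) (l(Q, k) = 8/(-3 + (k + k)) = 8/(-3 + 2*k))
D = 439792/25 (D = 8/(-3 + 2*(-11)) - 1*(-17592) = 8/(-3 - 22) + 17592 = 8/(-25) + 17592 = 8*(-1/25) + 17592 = -8/25 + 17592 = 439792/25 ≈ 17592.)
z - D = 11060 - 1*439792/25 = 11060 - 439792/25 = -163292/25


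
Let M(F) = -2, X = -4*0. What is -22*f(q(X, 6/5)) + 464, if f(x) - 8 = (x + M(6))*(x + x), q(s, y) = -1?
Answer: 156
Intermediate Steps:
X = 0
f(x) = 8 + 2*x*(-2 + x) (f(x) = 8 + (x - 2)*(x + x) = 8 + (-2 + x)*(2*x) = 8 + 2*x*(-2 + x))
-22*f(q(X, 6/5)) + 464 = -22*(8 - 4*(-1) + 2*(-1)²) + 464 = -22*(8 + 4 + 2*1) + 464 = -22*(8 + 4 + 2) + 464 = -22*14 + 464 = -308 + 464 = 156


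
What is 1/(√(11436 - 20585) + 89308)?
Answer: 89308/7975928013 - I*√9149/7975928013 ≈ 1.1197e-5 - 1.1992e-8*I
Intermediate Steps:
1/(√(11436 - 20585) + 89308) = 1/(√(-9149) + 89308) = 1/(I*√9149 + 89308) = 1/(89308 + I*√9149)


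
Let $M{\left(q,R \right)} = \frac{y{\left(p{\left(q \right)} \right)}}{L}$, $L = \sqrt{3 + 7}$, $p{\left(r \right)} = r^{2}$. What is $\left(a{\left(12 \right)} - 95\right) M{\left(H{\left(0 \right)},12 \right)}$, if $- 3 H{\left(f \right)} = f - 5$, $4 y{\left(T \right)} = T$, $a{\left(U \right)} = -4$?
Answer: $- \frac{55 \sqrt{10}}{8} \approx -21.741$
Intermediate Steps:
$y{\left(T \right)} = \frac{T}{4}$
$H{\left(f \right)} = \frac{5}{3} - \frac{f}{3}$ ($H{\left(f \right)} = - \frac{f - 5}{3} = - \frac{-5 + f}{3} = \frac{5}{3} - \frac{f}{3}$)
$L = \sqrt{10} \approx 3.1623$
$M{\left(q,R \right)} = \frac{\sqrt{10} q^{2}}{40}$ ($M{\left(q,R \right)} = \frac{\frac{1}{4} q^{2}}{\sqrt{10}} = \frac{q^{2}}{4} \frac{\sqrt{10}}{10} = \frac{\sqrt{10} q^{2}}{40}$)
$\left(a{\left(12 \right)} - 95\right) M{\left(H{\left(0 \right)},12 \right)} = \left(-4 - 95\right) \frac{\sqrt{10} \left(\frac{5}{3} - 0\right)^{2}}{40} = \left(-4 - 95\right) \frac{\sqrt{10} \left(\frac{5}{3} + 0\right)^{2}}{40} = - 99 \frac{\sqrt{10} \left(\frac{5}{3}\right)^{2}}{40} = - 99 \cdot \frac{1}{40} \sqrt{10} \cdot \frac{25}{9} = - 99 \frac{5 \sqrt{10}}{72} = - \frac{55 \sqrt{10}}{8}$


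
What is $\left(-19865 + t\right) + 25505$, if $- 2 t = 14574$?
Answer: $-1647$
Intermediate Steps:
$t = -7287$ ($t = \left(- \frac{1}{2}\right) 14574 = -7287$)
$\left(-19865 + t\right) + 25505 = \left(-19865 - 7287\right) + 25505 = -27152 + 25505 = -1647$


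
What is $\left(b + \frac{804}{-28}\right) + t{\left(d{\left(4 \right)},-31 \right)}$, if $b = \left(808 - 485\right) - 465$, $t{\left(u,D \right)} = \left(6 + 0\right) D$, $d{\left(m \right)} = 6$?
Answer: $- \frac{2497}{7} \approx -356.71$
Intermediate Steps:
$t{\left(u,D \right)} = 6 D$
$b = -142$ ($b = 323 - 465 = -142$)
$\left(b + \frac{804}{-28}\right) + t{\left(d{\left(4 \right)},-31 \right)} = \left(-142 + \frac{804}{-28}\right) + 6 \left(-31\right) = \left(-142 + 804 \left(- \frac{1}{28}\right)\right) - 186 = \left(-142 - \frac{201}{7}\right) - 186 = - \frac{1195}{7} - 186 = - \frac{2497}{7}$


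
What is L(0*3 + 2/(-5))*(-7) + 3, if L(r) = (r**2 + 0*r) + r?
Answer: 117/25 ≈ 4.6800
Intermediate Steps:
L(r) = r + r**2 (L(r) = (r**2 + 0) + r = r**2 + r = r + r**2)
L(0*3 + 2/(-5))*(-7) + 3 = ((0*3 + 2/(-5))*(1 + (0*3 + 2/(-5))))*(-7) + 3 = ((0 + 2*(-1/5))*(1 + (0 + 2*(-1/5))))*(-7) + 3 = ((0 - 2/5)*(1 + (0 - 2/5)))*(-7) + 3 = -2*(1 - 2/5)/5*(-7) + 3 = -2/5*3/5*(-7) + 3 = -6/25*(-7) + 3 = 42/25 + 3 = 117/25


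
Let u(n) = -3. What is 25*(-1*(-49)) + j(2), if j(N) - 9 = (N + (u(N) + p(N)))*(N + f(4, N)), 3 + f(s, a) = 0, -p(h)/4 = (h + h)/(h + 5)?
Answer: 8661/7 ≈ 1237.3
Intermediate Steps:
p(h) = -8*h/(5 + h) (p(h) = -4*(h + h)/(h + 5) = -4*2*h/(5 + h) = -8*h/(5 + h))
f(s, a) = -3 (f(s, a) = -3 + 0 = -3)
j(N) = 9 + (-3 + N)*(-3 + N - 8*N/(5 + N)) (j(N) = 9 + (N + (-3 - 8*N/(5 + N)))*(N - 3) = 9 + (-3 + N - 8*N/(5 + N))*(-3 + N) = 9 + (-3 + N)*(-3 + N - 8*N/(5 + N)))
25*(-1*(-49)) + j(2) = 25*(-1*(-49)) + (90 + 2**3 - 9*2**2 + 12*2)/(5 + 2) = 25*49 + (90 + 8 - 9*4 + 24)/7 = 1225 + (90 + 8 - 36 + 24)/7 = 1225 + (1/7)*86 = 1225 + 86/7 = 8661/7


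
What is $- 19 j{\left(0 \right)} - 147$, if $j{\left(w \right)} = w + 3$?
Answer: $-204$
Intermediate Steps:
$j{\left(w \right)} = 3 + w$
$- 19 j{\left(0 \right)} - 147 = - 19 \left(3 + 0\right) - 147 = \left(-19\right) 3 - 147 = -57 - 147 = -204$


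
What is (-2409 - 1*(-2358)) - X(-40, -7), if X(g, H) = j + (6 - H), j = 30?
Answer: -94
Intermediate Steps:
X(g, H) = 36 - H (X(g, H) = 30 + (6 - H) = 36 - H)
(-2409 - 1*(-2358)) - X(-40, -7) = (-2409 - 1*(-2358)) - (36 - 1*(-7)) = (-2409 + 2358) - (36 + 7) = -51 - 1*43 = -51 - 43 = -94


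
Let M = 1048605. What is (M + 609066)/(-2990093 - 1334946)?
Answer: -1657671/4325039 ≈ -0.38327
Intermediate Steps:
(M + 609066)/(-2990093 - 1334946) = (1048605 + 609066)/(-2990093 - 1334946) = 1657671/(-4325039) = 1657671*(-1/4325039) = -1657671/4325039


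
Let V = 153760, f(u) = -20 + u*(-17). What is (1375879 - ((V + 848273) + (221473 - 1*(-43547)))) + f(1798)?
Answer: 78240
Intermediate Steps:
f(u) = -20 - 17*u
(1375879 - ((V + 848273) + (221473 - 1*(-43547)))) + f(1798) = (1375879 - ((153760 + 848273) + (221473 - 1*(-43547)))) + (-20 - 17*1798) = (1375879 - (1002033 + (221473 + 43547))) + (-20 - 30566) = (1375879 - (1002033 + 265020)) - 30586 = (1375879 - 1*1267053) - 30586 = (1375879 - 1267053) - 30586 = 108826 - 30586 = 78240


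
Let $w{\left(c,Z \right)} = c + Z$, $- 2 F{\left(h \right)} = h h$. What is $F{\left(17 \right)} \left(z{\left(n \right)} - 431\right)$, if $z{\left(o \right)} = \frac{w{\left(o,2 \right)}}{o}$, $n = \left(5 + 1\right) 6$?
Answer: $\frac{2236571}{36} \approx 62127.0$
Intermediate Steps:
$F{\left(h \right)} = - \frac{h^{2}}{2}$ ($F{\left(h \right)} = - \frac{h h}{2} = - \frac{h^{2}}{2}$)
$w{\left(c,Z \right)} = Z + c$
$n = 36$ ($n = 6 \cdot 6 = 36$)
$z{\left(o \right)} = \frac{2 + o}{o}$
$F{\left(17 \right)} \left(z{\left(n \right)} - 431\right) = - \frac{17^{2}}{2} \left(\frac{2 + 36}{36} - 431\right) = \left(- \frac{1}{2}\right) 289 \left(\frac{1}{36} \cdot 38 - 431\right) = - \frac{289 \left(\frac{19}{18} - 431\right)}{2} = \left(- \frac{289}{2}\right) \left(- \frac{7739}{18}\right) = \frac{2236571}{36}$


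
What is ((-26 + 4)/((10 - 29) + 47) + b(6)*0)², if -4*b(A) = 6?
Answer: 121/196 ≈ 0.61735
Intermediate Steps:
b(A) = -3/2 (b(A) = -¼*6 = -3/2)
((-26 + 4)/((10 - 29) + 47) + b(6)*0)² = ((-26 + 4)/((10 - 29) + 47) - 3/2*0)² = (-22/(-19 + 47) + 0)² = (-22/28 + 0)² = (-22*1/28 + 0)² = (-11/14 + 0)² = (-11/14)² = 121/196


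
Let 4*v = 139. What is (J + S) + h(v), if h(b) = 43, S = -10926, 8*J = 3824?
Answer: -10405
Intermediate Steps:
v = 139/4 (v = (1/4)*139 = 139/4 ≈ 34.750)
J = 478 (J = (1/8)*3824 = 478)
(J + S) + h(v) = (478 - 10926) + 43 = -10448 + 43 = -10405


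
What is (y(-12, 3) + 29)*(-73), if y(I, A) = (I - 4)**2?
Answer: -20805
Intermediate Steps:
y(I, A) = (-4 + I)**2
(y(-12, 3) + 29)*(-73) = ((-4 - 12)**2 + 29)*(-73) = ((-16)**2 + 29)*(-73) = (256 + 29)*(-73) = 285*(-73) = -20805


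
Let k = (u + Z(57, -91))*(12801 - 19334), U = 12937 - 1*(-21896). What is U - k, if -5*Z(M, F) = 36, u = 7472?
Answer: 244011857/5 ≈ 4.8802e+7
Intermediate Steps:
Z(M, F) = -36/5 (Z(M, F) = -1/5*36 = -36/5)
U = 34833 (U = 12937 + 21896 = 34833)
k = -243837692/5 (k = (7472 - 36/5)*(12801 - 19334) = (37324/5)*(-6533) = -243837692/5 ≈ -4.8768e+7)
U - k = 34833 - 1*(-243837692/5) = 34833 + 243837692/5 = 244011857/5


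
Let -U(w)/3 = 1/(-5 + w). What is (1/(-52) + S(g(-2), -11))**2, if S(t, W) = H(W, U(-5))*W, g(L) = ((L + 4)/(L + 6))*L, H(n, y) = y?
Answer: 744769/67600 ≈ 11.017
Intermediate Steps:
U(w) = -3/(-5 + w)
g(L) = L*(4 + L)/(6 + L) (g(L) = ((4 + L)/(6 + L))*L = L*(4 + L)/(6 + L))
S(t, W) = 3*W/10 (S(t, W) = (-3/(-5 - 5))*W = (-3/(-10))*W = (-3*(-1/10))*W = 3*W/10)
(1/(-52) + S(g(-2), -11))**2 = (1/(-52) + (3/10)*(-11))**2 = (-1/52 - 33/10)**2 = (-863/260)**2 = 744769/67600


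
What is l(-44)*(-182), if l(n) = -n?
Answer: -8008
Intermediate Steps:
l(-44)*(-182) = -1*(-44)*(-182) = 44*(-182) = -8008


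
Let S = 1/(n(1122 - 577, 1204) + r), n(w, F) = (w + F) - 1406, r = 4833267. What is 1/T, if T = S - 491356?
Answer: -4833610/2375023275159 ≈ -2.0352e-6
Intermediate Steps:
n(w, F) = -1406 + F + w (n(w, F) = (F + w) - 1406 = -1406 + F + w)
S = 1/4833610 (S = 1/((-1406 + 1204 + (1122 - 577)) + 4833267) = 1/((-1406 + 1204 + 545) + 4833267) = 1/(343 + 4833267) = 1/4833610 ≈ 2.0688e-7)
T = -2375023275159/4833610 (T = 1/4833610 - 491356 = -2375023275159/4833610 ≈ -4.9136e+5)
1/T = 1/(-2375023275159/4833610) = -4833610/2375023275159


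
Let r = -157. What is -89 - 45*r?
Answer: 6976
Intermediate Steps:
-89 - 45*r = -89 - 45*(-157) = -89 + 7065 = 6976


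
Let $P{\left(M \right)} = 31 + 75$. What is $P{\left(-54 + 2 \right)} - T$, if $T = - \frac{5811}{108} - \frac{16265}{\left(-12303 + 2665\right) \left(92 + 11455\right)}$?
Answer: $\frac{3952164839}{24731108} \approx 159.81$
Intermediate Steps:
$P{\left(M \right)} = 106$
$T = - \frac{1330667391}{24731108}$ ($T = \left(-5811\right) \frac{1}{108} - \frac{16265}{\left(-9638\right) 11547} = - \frac{1937}{36} - \frac{16265}{-111289986} = - \frac{1937}{36} - - \frac{16265}{111289986} = - \frac{1937}{36} + \frac{16265}{111289986} = - \frac{1330667391}{24731108} \approx -53.805$)
$P{\left(-54 + 2 \right)} - T = 106 - - \frac{1330667391}{24731108} = 106 + \frac{1330667391}{24731108} = \frac{3952164839}{24731108}$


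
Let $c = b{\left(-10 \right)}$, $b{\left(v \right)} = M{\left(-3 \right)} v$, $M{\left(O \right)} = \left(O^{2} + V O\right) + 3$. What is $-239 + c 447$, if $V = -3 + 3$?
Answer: $-53879$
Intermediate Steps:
$V = 0$
$M{\left(O \right)} = 3 + O^{2}$ ($M{\left(O \right)} = \left(O^{2} + 0 O\right) + 3 = \left(O^{2} + 0\right) + 3 = O^{2} + 3 = 3 + O^{2}$)
$b{\left(v \right)} = 12 v$ ($b{\left(v \right)} = \left(3 + \left(-3\right)^{2}\right) v = \left(3 + 9\right) v = 12 v$)
$c = -120$ ($c = 12 \left(-10\right) = -120$)
$-239 + c 447 = -239 - 53640 = -53879$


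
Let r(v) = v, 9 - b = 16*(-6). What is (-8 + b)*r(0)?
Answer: 0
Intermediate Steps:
b = 105 (b = 9 - 16*(-6) = 9 - 1*(-96) = 9 + 96 = 105)
(-8 + b)*r(0) = (-8 + 105)*0 = 97*0 = 0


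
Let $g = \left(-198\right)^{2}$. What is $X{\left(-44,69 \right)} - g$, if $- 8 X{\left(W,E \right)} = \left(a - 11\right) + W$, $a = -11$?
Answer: $- \frac{156783}{4} \approx -39196.0$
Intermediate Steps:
$g = 39204$
$X{\left(W,E \right)} = \frac{11}{4} - \frac{W}{8}$ ($X{\left(W,E \right)} = - \frac{\left(-11 - 11\right) + W}{8} = - \frac{-22 + W}{8} = \frac{11}{4} - \frac{W}{8}$)
$X{\left(-44,69 \right)} - g = \left(\frac{11}{4} - - \frac{11}{2}\right) - 39204 = \left(\frac{11}{4} + \frac{11}{2}\right) - 39204 = \frac{33}{4} - 39204 = - \frac{156783}{4}$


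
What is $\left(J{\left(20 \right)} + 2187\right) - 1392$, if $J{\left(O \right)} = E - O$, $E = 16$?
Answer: $791$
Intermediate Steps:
$J{\left(O \right)} = 16 - O$
$\left(J{\left(20 \right)} + 2187\right) - 1392 = \left(\left(16 - 20\right) + 2187\right) - 1392 = \left(-4 + 2187\right) - 1392 = 2183 - 1392 = 791$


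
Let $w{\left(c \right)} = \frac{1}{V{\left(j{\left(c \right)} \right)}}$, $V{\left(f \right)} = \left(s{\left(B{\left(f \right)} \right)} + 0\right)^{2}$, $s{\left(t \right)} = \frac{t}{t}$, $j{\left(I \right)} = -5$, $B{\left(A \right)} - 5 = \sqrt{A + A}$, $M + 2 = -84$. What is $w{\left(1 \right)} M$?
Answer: $-86$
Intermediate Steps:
$M = -86$ ($M = -2 - 84 = -86$)
$B{\left(A \right)} = 5 + \sqrt{2} \sqrt{A}$ ($B{\left(A \right)} = 5 + \sqrt{A + A} = 5 + \sqrt{2 A} = 5 + \sqrt{2} \sqrt{A}$)
$s{\left(t \right)} = 1$
$V{\left(f \right)} = 1$ ($V{\left(f \right)} = \left(1 + 0\right)^{2} = 1^{2} = 1$)
$w{\left(c \right)} = 1$ ($w{\left(c \right)} = 1^{-1} = 1$)
$w{\left(1 \right)} M = 1 \left(-86\right) = -86$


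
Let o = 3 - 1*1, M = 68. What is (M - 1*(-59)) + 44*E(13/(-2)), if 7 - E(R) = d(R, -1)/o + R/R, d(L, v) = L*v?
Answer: 248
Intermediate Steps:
o = 2 (o = 3 - 1 = 2)
E(R) = 6 + R/2 (E(R) = 7 - ((R*(-1))/2 + R/R) = 7 - (-R*(1/2) + 1) = 7 - (-R/2 + 1) = 7 - (1 - R/2) = 7 + (-1 + R/2) = 6 + R/2)
(M - 1*(-59)) + 44*E(13/(-2)) = (68 - 1*(-59)) + 44*(6 + (13/(-2))/2) = (68 + 59) + 44*(6 + (13*(-1/2))/2) = 127 + 44*(6 + (1/2)*(-13/2)) = 127 + 44*(6 - 13/4) = 127 + 44*(11/4) = 127 + 121 = 248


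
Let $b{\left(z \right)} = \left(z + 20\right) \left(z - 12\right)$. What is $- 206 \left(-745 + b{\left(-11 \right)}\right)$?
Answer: $196112$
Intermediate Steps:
$b{\left(z \right)} = \left(-12 + z\right) \left(20 + z\right)$ ($b{\left(z \right)} = \left(20 + z\right) \left(-12 + z\right) = \left(-12 + z\right) \left(20 + z\right)$)
$- 206 \left(-745 + b{\left(-11 \right)}\right) = - 206 \left(-745 + \left(-240 + \left(-11\right)^{2} + 8 \left(-11\right)\right)\right) = - 206 \left(-745 - 207\right) = \left(-206\right) \left(-952\right) = 196112$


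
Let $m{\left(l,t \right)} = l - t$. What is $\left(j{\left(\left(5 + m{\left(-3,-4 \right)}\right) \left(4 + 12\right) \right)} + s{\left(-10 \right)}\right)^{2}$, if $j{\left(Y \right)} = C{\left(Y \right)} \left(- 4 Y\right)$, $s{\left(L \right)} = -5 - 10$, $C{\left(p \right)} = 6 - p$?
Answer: $1193357025$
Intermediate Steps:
$s{\left(L \right)} = -15$
$j{\left(Y \right)} = - 4 Y \left(6 - Y\right)$ ($j{\left(Y \right)} = \left(6 - Y\right) \left(- 4 Y\right) = - 4 Y \left(6 - Y\right)$)
$\left(j{\left(\left(5 + m{\left(-3,-4 \right)}\right) \left(4 + 12\right) \right)} + s{\left(-10 \right)}\right)^{2} = \left(4 \left(5 - -1\right) \left(4 + 12\right) \left(-6 + \left(5 - -1\right) \left(4 + 12\right)\right) - 15\right)^{2} = \left(4 \left(5 + \left(-3 + 4\right)\right) 16 \left(-6 + \left(5 + \left(-3 + 4\right)\right) 16\right) - 15\right)^{2} = \left(4 \left(5 + 1\right) 16 \left(-6 + \left(5 + 1\right) 16\right) - 15\right)^{2} = \left(4 \cdot 6 \cdot 16 \left(-6 + 6 \cdot 16\right) - 15\right)^{2} = \left(4 \cdot 96 \left(-6 + 96\right) - 15\right)^{2} = \left(4 \cdot 96 \cdot 90 - 15\right)^{2} = \left(34560 - 15\right)^{2} = 34545^{2} = 1193357025$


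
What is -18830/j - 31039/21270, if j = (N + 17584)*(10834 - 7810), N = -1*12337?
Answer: -5867786813/4017732840 ≈ -1.4605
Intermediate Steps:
N = -12337
j = 15866928 (j = (-12337 + 17584)*(10834 - 7810) = 5247*3024 = 15866928)
-18830/j - 31039/21270 = -18830/15866928 - 31039/21270 = -18830*1/15866928 - 31039*1/21270 = -1345/1133352 - 31039/21270 = -5867786813/4017732840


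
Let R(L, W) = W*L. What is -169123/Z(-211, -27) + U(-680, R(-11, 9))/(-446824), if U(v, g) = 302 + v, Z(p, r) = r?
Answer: 5397730397/861732 ≈ 6263.8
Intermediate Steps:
R(L, W) = L*W
-169123/Z(-211, -27) + U(-680, R(-11, 9))/(-446824) = -169123/(-27) + (302 - 680)/(-446824) = -169123*(-1/27) - 378*(-1/446824) = 169123/27 + 27/31916 = 5397730397/861732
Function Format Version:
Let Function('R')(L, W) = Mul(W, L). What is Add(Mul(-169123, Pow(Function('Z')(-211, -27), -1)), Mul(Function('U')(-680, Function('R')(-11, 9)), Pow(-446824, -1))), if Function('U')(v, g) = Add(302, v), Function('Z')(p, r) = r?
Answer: Rational(5397730397, 861732) ≈ 6263.8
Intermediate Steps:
Function('R')(L, W) = Mul(L, W)
Add(Mul(-169123, Pow(Function('Z')(-211, -27), -1)), Mul(Function('U')(-680, Function('R')(-11, 9)), Pow(-446824, -1))) = Add(Mul(-169123, Pow(-27, -1)), Mul(Add(302, -680), Pow(-446824, -1))) = Add(Mul(-169123, Rational(-1, 27)), Mul(-378, Rational(-1, 446824))) = Add(Rational(169123, 27), Rational(27, 31916)) = Rational(5397730397, 861732)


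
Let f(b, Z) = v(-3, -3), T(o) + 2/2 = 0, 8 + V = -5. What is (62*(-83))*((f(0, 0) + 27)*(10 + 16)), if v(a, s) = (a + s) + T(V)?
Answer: -2675920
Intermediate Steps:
V = -13 (V = -8 - 5 = -13)
T(o) = -1 (T(o) = -1 + 0 = -1)
v(a, s) = -1 + a + s (v(a, s) = (a + s) - 1 = -1 + a + s)
f(b, Z) = -7 (f(b, Z) = -1 - 3 - 3 = -7)
(62*(-83))*((f(0, 0) + 27)*(10 + 16)) = (62*(-83))*((-7 + 27)*(10 + 16)) = -102920*26 = -5146*520 = -2675920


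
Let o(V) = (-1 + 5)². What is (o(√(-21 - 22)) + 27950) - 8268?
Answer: 19698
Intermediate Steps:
o(V) = 16 (o(V) = 4² = 16)
(o(√(-21 - 22)) + 27950) - 8268 = (16 + 27950) - 8268 = 27966 - 8268 = 19698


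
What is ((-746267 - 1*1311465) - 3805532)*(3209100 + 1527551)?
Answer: -27772235288864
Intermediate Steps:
((-746267 - 1*1311465) - 3805532)*(3209100 + 1527551) = ((-746267 - 1311465) - 3805532)*4736651 = (-2057732 - 3805532)*4736651 = -5863264*4736651 = -27772235288864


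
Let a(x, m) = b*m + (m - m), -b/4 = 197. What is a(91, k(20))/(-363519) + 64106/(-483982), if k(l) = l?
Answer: -7838096347/87968326329 ≈ -0.089101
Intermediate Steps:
b = -788 (b = -4*197 = -788)
a(x, m) = -788*m (a(x, m) = -788*m + (m - m) = -788*m + 0 = -788*m)
a(91, k(20))/(-363519) + 64106/(-483982) = -788*20/(-363519) + 64106/(-483982) = -15760*(-1/363519) + 64106*(-1/483982) = 15760/363519 - 32053/241991 = -7838096347/87968326329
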